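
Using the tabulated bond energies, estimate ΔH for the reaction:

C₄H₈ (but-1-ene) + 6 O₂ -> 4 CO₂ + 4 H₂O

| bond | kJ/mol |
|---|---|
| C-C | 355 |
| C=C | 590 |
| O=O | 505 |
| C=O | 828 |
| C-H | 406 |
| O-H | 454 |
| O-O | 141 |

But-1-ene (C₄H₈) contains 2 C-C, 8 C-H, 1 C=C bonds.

ΔH ≈ −2678 kJ

Bonds broken (reactants):
  C-C: 2 × 355 = 710
  C-H: 8 × 406 = 3248
  C=C: 1 × 590 = 590
  O=O: 6 × 505 = 3030
  Σ(broken) = 7578 kJ
Bonds formed (products):
  C=O: 8 × 828 = 6624
  O-H: 8 × 454 = 3632
  Σ(formed) = 10256 kJ
ΔH = Σ(broken) − Σ(formed) = 7578 − 10256 = −2678 kJ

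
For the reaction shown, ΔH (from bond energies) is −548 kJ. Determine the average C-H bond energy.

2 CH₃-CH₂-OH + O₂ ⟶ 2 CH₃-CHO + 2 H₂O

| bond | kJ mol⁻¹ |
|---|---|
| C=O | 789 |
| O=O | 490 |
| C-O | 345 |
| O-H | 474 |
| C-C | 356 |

Let D be the C-H bond energy.
Σ(broken) = 2×356 + 10×D + 2×345 + 2×474 + 1×490 = 2840 + 10D
Σ(formed) = 2×356 + 8×D + 2×789 + 4×474 = 4186 + 8D
ΔH = Σ(broken) − Σ(formed) = (2840 + 10D) − (4186 + 8D) = −1346 + 2D
Setting this equal to −548 kJ gives 2D = 798, so D = 399 kJ/mol.

D(C-H) ≈ 399 kJ/mol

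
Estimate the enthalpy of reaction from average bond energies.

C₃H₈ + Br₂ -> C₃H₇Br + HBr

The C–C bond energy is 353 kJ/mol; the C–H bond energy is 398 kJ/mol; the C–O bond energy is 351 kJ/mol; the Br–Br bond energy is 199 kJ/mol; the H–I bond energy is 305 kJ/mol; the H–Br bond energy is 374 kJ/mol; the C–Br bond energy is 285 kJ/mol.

Bonds broken (reactants):
  Br–Br: 1 × 199 = 199
  C–C: 2 × 353 = 706
  C–H: 8 × 398 = 3184
  Σ(broken) = 4089 kJ
Bonds formed (products):
  C–Br: 1 × 285 = 285
  C–C: 2 × 353 = 706
  C–H: 7 × 398 = 2786
  H–Br: 1 × 374 = 374
  Σ(formed) = 4151 kJ
ΔH = Σ(broken) − Σ(formed) = 4089 − 4151 = −62 kJ

ΔH ≈ −62 kJ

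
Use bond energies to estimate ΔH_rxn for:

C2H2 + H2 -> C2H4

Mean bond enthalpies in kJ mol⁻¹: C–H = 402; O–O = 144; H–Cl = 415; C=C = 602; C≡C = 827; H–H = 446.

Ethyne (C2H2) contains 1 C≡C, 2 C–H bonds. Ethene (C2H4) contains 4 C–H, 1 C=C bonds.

Bonds broken (reactants):
  C≡C: 1 × 827 = 827
  C–H: 2 × 402 = 804
  H–H: 1 × 446 = 446
  Σ(broken) = 2077 kJ
Bonds formed (products):
  C–H: 4 × 402 = 1608
  C=C: 1 × 602 = 602
  Σ(formed) = 2210 kJ
ΔH = Σ(broken) − Σ(formed) = 2077 − 2210 = −133 kJ

ΔH ≈ −133 kJ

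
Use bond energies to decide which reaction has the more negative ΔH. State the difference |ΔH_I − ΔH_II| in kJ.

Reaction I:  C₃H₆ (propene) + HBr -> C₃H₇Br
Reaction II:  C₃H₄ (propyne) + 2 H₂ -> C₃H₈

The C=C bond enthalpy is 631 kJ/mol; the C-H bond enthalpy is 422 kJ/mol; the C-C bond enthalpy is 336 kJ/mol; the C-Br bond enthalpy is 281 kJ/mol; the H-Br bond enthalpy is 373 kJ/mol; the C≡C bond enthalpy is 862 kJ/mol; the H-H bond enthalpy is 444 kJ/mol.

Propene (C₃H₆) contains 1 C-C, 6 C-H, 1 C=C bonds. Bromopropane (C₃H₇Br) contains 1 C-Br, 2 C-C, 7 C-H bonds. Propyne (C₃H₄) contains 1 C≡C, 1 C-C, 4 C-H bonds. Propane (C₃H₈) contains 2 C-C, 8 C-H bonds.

Reaction II, by 239 kJ

Reaction I:
  Bonds broken (reactants):
    C-C: 1 × 336 = 336
    C-H: 6 × 422 = 2532
    C=C: 1 × 631 = 631
    H-Br: 1 × 373 = 373
    Σ(broken) = 3872 kJ
  Bonds formed (products):
    C-Br: 1 × 281 = 281
    C-C: 2 × 336 = 672
    C-H: 7 × 422 = 2954
    Σ(formed) = 3907 kJ
  ΔH_I = 3872 − 3907 = −35 kJ
Reaction II:
  Bonds broken (reactants):
    C≡C: 1 × 862 = 862
    C-C: 1 × 336 = 336
    C-H: 4 × 422 = 1688
    H-H: 2 × 444 = 888
    Σ(broken) = 3774 kJ
  Bonds formed (products):
    C-C: 2 × 336 = 672
    C-H: 8 × 422 = 3376
    Σ(formed) = 4048 kJ
  ΔH_II = 3774 − 4048 = −274 kJ
ΔH_I − ΔH_II = +239 kJ, so reaction II has the more negative ΔH; |ΔH_I − ΔH_II| = 239 kJ.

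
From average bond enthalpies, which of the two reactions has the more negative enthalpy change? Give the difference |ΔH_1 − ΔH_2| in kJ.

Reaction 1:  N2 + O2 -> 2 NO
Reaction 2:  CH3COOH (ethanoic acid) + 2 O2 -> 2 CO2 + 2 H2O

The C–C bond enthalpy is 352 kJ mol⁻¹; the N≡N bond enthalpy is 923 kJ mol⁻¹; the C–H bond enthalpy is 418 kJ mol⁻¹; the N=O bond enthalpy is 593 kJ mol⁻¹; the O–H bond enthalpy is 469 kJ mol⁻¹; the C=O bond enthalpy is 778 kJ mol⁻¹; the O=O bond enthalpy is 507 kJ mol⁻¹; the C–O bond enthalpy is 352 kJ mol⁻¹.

Reaction 2, by 1013 kJ

Reaction 1:
  Bonds broken (reactants):
    N≡N: 1 × 923 = 923
    O=O: 1 × 507 = 507
    Σ(broken) = 1430 kJ
  Bonds formed (products):
    N=O: 2 × 593 = 1186
    Σ(formed) = 1186 kJ
  ΔH_1 = 1430 − 1186 = +244 kJ
Reaction 2:
  Bonds broken (reactants):
    C–C: 1 × 352 = 352
    C–H: 3 × 418 = 1254
    C–O: 1 × 352 = 352
    C=O: 1 × 778 = 778
    O–H: 1 × 469 = 469
    O=O: 2 × 507 = 1014
    Σ(broken) = 4219 kJ
  Bonds formed (products):
    C=O: 4 × 778 = 3112
    O–H: 4 × 469 = 1876
    Σ(formed) = 4988 kJ
  ΔH_2 = 4219 − 4988 = −769 kJ
ΔH_1 − ΔH_2 = +1013 kJ, so reaction 2 has the more negative ΔH; |ΔH_1 − ΔH_2| = 1013 kJ.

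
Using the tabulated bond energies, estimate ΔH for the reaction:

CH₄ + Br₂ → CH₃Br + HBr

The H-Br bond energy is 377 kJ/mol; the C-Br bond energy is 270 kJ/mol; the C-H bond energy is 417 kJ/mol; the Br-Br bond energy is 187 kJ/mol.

Bonds broken (reactants):
  Br-Br: 1 × 187 = 187
  C-H: 4 × 417 = 1668
  Σ(broken) = 1855 kJ
Bonds formed (products):
  C-Br: 1 × 270 = 270
  C-H: 3 × 417 = 1251
  H-Br: 1 × 377 = 377
  Σ(formed) = 1898 kJ
ΔH = Σ(broken) − Σ(formed) = 1855 − 1898 = −43 kJ

ΔH ≈ −43 kJ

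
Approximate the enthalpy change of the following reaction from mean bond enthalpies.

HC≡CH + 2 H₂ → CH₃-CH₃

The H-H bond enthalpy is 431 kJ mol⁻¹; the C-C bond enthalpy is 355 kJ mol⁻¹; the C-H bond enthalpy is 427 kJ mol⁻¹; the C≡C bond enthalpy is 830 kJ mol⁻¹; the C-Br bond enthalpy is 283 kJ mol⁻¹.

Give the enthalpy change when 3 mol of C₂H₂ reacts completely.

Bonds broken (reactants):
  C≡C: 1 × 830 = 830
  C-H: 2 × 427 = 854
  H-H: 2 × 431 = 862
  Σ(broken) = 2546 kJ
Bonds formed (products):
  C-C: 1 × 355 = 355
  C-H: 6 × 427 = 2562
  Σ(formed) = 2917 kJ
ΔH = Σ(broken) − Σ(formed) = 2546 − 2917 = −371 kJ
For 3× the reaction as written: 3 × (−371) = −1113 kJ

ΔH = −1113 kJ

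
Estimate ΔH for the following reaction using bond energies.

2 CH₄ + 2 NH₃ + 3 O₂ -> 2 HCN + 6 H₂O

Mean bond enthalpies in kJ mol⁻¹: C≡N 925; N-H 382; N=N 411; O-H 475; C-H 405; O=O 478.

Bonds broken (reactants):
  C-H: 8 × 405 = 3240
  N-H: 6 × 382 = 2292
  O=O: 3 × 478 = 1434
  Σ(broken) = 6966 kJ
Bonds formed (products):
  C≡N: 2 × 925 = 1850
  C-H: 2 × 405 = 810
  O-H: 12 × 475 = 5700
  Σ(formed) = 8360 kJ
ΔH = Σ(broken) − Σ(formed) = 6966 − 8360 = −1394 kJ

ΔH ≈ −1394 kJ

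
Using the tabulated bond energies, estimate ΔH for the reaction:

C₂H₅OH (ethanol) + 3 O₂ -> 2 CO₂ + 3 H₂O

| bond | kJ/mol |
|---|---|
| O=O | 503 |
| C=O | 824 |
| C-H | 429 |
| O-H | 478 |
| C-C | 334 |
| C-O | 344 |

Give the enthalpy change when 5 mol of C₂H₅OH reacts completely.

ΔH = −6770 kJ

Bonds broken (reactants):
  C-C: 1 × 334 = 334
  C-H: 5 × 429 = 2145
  C-O: 1 × 344 = 344
  O-H: 1 × 478 = 478
  O=O: 3 × 503 = 1509
  Σ(broken) = 4810 kJ
Bonds formed (products):
  C=O: 4 × 824 = 3296
  O-H: 6 × 478 = 2868
  Σ(formed) = 6164 kJ
ΔH = Σ(broken) − Σ(formed) = 4810 − 6164 = −1354 kJ
For 5× the reaction as written: 5 × (−1354) = −6770 kJ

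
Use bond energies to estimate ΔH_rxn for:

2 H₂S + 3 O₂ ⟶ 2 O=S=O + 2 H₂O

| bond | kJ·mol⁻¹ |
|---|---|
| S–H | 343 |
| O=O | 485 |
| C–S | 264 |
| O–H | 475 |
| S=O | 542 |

Bonds broken (reactants):
  O=O: 3 × 485 = 1455
  S–H: 4 × 343 = 1372
  Σ(broken) = 2827 kJ
Bonds formed (products):
  O–H: 4 × 475 = 1900
  S=O: 4 × 542 = 2168
  Σ(formed) = 4068 kJ
ΔH = Σ(broken) − Σ(formed) = 2827 − 4068 = −1241 kJ

ΔH ≈ −1241 kJ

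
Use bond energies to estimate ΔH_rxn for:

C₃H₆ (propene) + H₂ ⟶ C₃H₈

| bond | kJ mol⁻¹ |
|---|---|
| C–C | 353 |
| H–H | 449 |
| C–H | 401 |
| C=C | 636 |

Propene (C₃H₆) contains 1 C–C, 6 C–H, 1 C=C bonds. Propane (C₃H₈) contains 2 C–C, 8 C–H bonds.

ΔH ≈ −70 kJ

Bonds broken (reactants):
  C–C: 1 × 353 = 353
  C–H: 6 × 401 = 2406
  C=C: 1 × 636 = 636
  H–H: 1 × 449 = 449
  Σ(broken) = 3844 kJ
Bonds formed (products):
  C–C: 2 × 353 = 706
  C–H: 8 × 401 = 3208
  Σ(formed) = 3914 kJ
ΔH = Σ(broken) − Σ(formed) = 3844 − 3914 = −70 kJ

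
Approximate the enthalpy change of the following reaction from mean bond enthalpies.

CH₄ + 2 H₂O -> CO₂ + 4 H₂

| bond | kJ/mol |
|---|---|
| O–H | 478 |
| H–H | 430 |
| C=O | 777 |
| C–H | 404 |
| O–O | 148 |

Bonds broken (reactants):
  C–H: 4 × 404 = 1616
  O–H: 4 × 478 = 1912
  Σ(broken) = 3528 kJ
Bonds formed (products):
  C=O: 2 × 777 = 1554
  H–H: 4 × 430 = 1720
  Σ(formed) = 3274 kJ
ΔH = Σ(broken) − Σ(formed) = 3528 − 3274 = +254 kJ

ΔH ≈ +254 kJ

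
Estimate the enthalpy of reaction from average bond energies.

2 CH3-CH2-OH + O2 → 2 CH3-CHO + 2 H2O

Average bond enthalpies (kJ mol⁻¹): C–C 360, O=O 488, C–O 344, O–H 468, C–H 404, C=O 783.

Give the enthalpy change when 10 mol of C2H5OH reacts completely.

ΔH = −2590 kJ

Bonds broken (reactants):
  C–C: 2 × 360 = 720
  C–H: 10 × 404 = 4040
  C–O: 2 × 344 = 688
  O–H: 2 × 468 = 936
  O=O: 1 × 488 = 488
  Σ(broken) = 6872 kJ
Bonds formed (products):
  C–C: 2 × 360 = 720
  C–H: 8 × 404 = 3232
  C=O: 2 × 783 = 1566
  O–H: 4 × 468 = 1872
  Σ(formed) = 7390 kJ
ΔH = Σ(broken) − Σ(formed) = 6872 − 7390 = −518 kJ
For 5× the reaction as written: 5 × (−518) = −2590 kJ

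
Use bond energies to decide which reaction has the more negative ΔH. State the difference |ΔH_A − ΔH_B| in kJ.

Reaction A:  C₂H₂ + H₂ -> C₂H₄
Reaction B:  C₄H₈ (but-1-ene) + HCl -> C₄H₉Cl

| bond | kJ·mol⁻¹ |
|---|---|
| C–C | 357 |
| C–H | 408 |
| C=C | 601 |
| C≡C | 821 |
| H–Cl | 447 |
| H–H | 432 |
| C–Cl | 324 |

Reaction A:
  Bonds broken (reactants):
    C≡C: 1 × 821 = 821
    C–H: 2 × 408 = 816
    H–H: 1 × 432 = 432
    Σ(broken) = 2069 kJ
  Bonds formed (products):
    C–H: 4 × 408 = 1632
    C=C: 1 × 601 = 601
    Σ(formed) = 2233 kJ
  ΔH_A = 2069 − 2233 = −164 kJ
Reaction B:
  Bonds broken (reactants):
    C–C: 2 × 357 = 714
    C–H: 8 × 408 = 3264
    C=C: 1 × 601 = 601
    H–Cl: 1 × 447 = 447
    Σ(broken) = 5026 kJ
  Bonds formed (products):
    C–C: 3 × 357 = 1071
    C–Cl: 1 × 324 = 324
    C–H: 9 × 408 = 3672
    Σ(formed) = 5067 kJ
  ΔH_B = 5026 − 5067 = −41 kJ
ΔH_A − ΔH_B = −123 kJ, so reaction A has the more negative ΔH; |ΔH_A − ΔH_B| = 123 kJ.

Reaction A, by 123 kJ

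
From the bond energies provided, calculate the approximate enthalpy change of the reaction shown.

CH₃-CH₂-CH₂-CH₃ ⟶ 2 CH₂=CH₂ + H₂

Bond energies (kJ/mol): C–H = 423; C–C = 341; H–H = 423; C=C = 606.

Bonds broken (reactants):
  C–C: 3 × 341 = 1023
  C–H: 10 × 423 = 4230
  Σ(broken) = 5253 kJ
Bonds formed (products):
  C–H: 8 × 423 = 3384
  C=C: 2 × 606 = 1212
  H–H: 1 × 423 = 423
  Σ(formed) = 5019 kJ
ΔH = Σ(broken) − Σ(formed) = 5253 − 5019 = +234 kJ

ΔH ≈ +234 kJ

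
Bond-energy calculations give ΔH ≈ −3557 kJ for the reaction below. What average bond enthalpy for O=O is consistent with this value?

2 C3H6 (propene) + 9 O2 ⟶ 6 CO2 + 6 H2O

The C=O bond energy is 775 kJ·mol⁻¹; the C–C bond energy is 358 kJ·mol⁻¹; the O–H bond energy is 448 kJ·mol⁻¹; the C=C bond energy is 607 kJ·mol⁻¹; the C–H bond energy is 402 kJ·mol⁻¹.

Let D be the O=O bond energy.
Σ(broken) = 2×358 + 12×402 + 2×607 + 9×D = 6754 + 9D
Σ(formed) = 12×775 + 12×448 = 14676
ΔH = Σ(broken) − Σ(formed) = (6754 + 9D) − (14676) = −7922 + 9D
Setting this equal to −3557 kJ gives 9D = 4365, so D = 485 kJ/mol.

D(O=O) ≈ 485 kJ/mol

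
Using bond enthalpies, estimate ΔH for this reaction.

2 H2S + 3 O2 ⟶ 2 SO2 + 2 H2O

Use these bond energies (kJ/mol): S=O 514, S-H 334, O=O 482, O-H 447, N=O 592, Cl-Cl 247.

Bonds broken (reactants):
  O=O: 3 × 482 = 1446
  S-H: 4 × 334 = 1336
  Σ(broken) = 2782 kJ
Bonds formed (products):
  O-H: 4 × 447 = 1788
  S=O: 4 × 514 = 2056
  Σ(formed) = 3844 kJ
ΔH = Σ(broken) − Σ(formed) = 2782 − 3844 = −1062 kJ

ΔH ≈ −1062 kJ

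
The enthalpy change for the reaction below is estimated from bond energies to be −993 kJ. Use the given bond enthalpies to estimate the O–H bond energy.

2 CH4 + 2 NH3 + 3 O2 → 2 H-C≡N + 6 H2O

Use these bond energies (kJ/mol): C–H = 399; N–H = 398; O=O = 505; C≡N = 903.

D(O–H) ≈ 457 kJ/mol

Let D be the O–H bond energy.
Σ(broken) = 8×399 + 6×398 + 3×505 = 7095
Σ(formed) = 2×903 + 2×399 + 12×D = 2604 + 12D
ΔH = Σ(broken) − Σ(formed) = (7095) − (2604 + 12D) = +4491 − 12D
Setting this equal to −993 kJ gives 12D = 5484, so D = 457 kJ/mol.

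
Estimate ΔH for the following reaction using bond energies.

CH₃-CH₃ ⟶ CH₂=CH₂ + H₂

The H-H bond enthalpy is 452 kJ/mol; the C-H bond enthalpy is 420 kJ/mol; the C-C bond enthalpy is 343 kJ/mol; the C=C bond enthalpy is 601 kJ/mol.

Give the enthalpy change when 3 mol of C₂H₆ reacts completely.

Bonds broken (reactants):
  C-C: 1 × 343 = 343
  C-H: 6 × 420 = 2520
  Σ(broken) = 2863 kJ
Bonds formed (products):
  C-H: 4 × 420 = 1680
  C=C: 1 × 601 = 601
  H-H: 1 × 452 = 452
  Σ(formed) = 2733 kJ
ΔH = Σ(broken) − Σ(formed) = 2863 − 2733 = +130 kJ
For 3× the reaction as written: 3 × (+130) = +390 kJ

ΔH = +390 kJ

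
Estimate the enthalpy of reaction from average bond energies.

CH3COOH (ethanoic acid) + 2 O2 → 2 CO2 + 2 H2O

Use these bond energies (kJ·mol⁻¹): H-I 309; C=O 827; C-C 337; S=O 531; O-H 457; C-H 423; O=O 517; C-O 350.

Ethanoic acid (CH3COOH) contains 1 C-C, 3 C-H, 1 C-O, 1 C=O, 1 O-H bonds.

Bonds broken (reactants):
  C-C: 1 × 337 = 337
  C-H: 3 × 423 = 1269
  C-O: 1 × 350 = 350
  C=O: 1 × 827 = 827
  O-H: 1 × 457 = 457
  O=O: 2 × 517 = 1034
  Σ(broken) = 4274 kJ
Bonds formed (products):
  C=O: 4 × 827 = 3308
  O-H: 4 × 457 = 1828
  Σ(formed) = 5136 kJ
ΔH = Σ(broken) − Σ(formed) = 4274 − 5136 = −862 kJ

ΔH ≈ −862 kJ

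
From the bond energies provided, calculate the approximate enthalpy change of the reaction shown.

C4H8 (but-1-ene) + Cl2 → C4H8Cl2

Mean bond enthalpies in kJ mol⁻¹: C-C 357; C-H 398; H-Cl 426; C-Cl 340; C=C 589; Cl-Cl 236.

Bonds broken (reactants):
  C-C: 2 × 357 = 714
  C-H: 8 × 398 = 3184
  C=C: 1 × 589 = 589
  Cl-Cl: 1 × 236 = 236
  Σ(broken) = 4723 kJ
Bonds formed (products):
  C-C: 3 × 357 = 1071
  C-Cl: 2 × 340 = 680
  C-H: 8 × 398 = 3184
  Σ(formed) = 4935 kJ
ΔH = Σ(broken) − Σ(formed) = 4723 − 4935 = −212 kJ

ΔH ≈ −212 kJ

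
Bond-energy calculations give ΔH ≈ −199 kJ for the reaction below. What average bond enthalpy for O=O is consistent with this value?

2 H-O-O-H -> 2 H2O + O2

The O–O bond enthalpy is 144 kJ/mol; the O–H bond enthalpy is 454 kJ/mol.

Let D be the O=O bond energy.
Σ(broken) = 4×454 + 2×144 = 2104
Σ(formed) = 4×454 + 1×D = 1816 + D
ΔH = Σ(broken) − Σ(formed) = (2104) − (1816 + D) = +288 − D
Setting this equal to −199 kJ gives D = 487 kJ/mol.

D(O=O) ≈ 487 kJ/mol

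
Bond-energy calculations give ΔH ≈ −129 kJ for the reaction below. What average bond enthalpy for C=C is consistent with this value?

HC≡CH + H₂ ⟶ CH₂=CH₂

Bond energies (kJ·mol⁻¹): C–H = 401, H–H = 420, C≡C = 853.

D(C=C) ≈ 600 kJ/mol

Let D be the C=C bond energy.
Σ(broken) = 1×853 + 2×401 + 1×420 = 2075
Σ(formed) = 4×401 + 1×D = 1604 + D
ΔH = Σ(broken) − Σ(formed) = (2075) − (1604 + D) = +471 − D
Setting this equal to −129 kJ gives D = 600 kJ/mol.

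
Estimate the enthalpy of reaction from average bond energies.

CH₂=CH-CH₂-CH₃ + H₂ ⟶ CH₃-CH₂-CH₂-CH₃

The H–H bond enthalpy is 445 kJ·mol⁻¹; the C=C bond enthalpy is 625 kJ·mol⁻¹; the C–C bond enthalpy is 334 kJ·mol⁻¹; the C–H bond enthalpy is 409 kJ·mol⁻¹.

ΔH ≈ −82 kJ

Bonds broken (reactants):
  C–C: 2 × 334 = 668
  C–H: 8 × 409 = 3272
  C=C: 1 × 625 = 625
  H–H: 1 × 445 = 445
  Σ(broken) = 5010 kJ
Bonds formed (products):
  C–C: 3 × 334 = 1002
  C–H: 10 × 409 = 4090
  Σ(formed) = 5092 kJ
ΔH = Σ(broken) − Σ(formed) = 5010 − 5092 = −82 kJ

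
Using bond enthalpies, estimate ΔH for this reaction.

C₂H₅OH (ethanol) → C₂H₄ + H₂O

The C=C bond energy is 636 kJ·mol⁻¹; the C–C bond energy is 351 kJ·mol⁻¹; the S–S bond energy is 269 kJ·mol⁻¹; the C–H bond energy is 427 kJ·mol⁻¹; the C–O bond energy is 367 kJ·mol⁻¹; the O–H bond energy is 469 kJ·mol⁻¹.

ΔH ≈ +40 kJ

Bonds broken (reactants):
  C–C: 1 × 351 = 351
  C–H: 5 × 427 = 2135
  C–O: 1 × 367 = 367
  O–H: 1 × 469 = 469
  Σ(broken) = 3322 kJ
Bonds formed (products):
  C–H: 4 × 427 = 1708
  C=C: 1 × 636 = 636
  O–H: 2 × 469 = 938
  Σ(formed) = 3282 kJ
ΔH = Σ(broken) − Σ(formed) = 3322 − 3282 = +40 kJ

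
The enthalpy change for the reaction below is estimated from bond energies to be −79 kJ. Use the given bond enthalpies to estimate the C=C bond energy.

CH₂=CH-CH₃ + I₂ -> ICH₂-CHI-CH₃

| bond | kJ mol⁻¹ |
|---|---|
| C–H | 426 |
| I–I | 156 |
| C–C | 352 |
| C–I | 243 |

Let D be the C=C bond energy.
Σ(broken) = 1×352 + 6×426 + 1×D + 1×156 = 3064 + D
Σ(formed) = 2×352 + 6×426 + 2×243 = 3746
ΔH = Σ(broken) − Σ(formed) = (3064 + D) − (3746) = −682 + D
Setting this equal to −79 kJ gives D = 603 kJ/mol.

D(C=C) ≈ 603 kJ/mol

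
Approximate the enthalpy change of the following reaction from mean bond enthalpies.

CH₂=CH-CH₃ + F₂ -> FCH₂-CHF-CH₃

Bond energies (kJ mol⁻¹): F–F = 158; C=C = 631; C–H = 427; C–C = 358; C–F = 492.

ΔH ≈ −553 kJ

Bonds broken (reactants):
  C–C: 1 × 358 = 358
  C–H: 6 × 427 = 2562
  C=C: 1 × 631 = 631
  F–F: 1 × 158 = 158
  Σ(broken) = 3709 kJ
Bonds formed (products):
  C–C: 2 × 358 = 716
  C–F: 2 × 492 = 984
  C–H: 6 × 427 = 2562
  Σ(formed) = 4262 kJ
ΔH = Σ(broken) − Σ(formed) = 3709 − 4262 = −553 kJ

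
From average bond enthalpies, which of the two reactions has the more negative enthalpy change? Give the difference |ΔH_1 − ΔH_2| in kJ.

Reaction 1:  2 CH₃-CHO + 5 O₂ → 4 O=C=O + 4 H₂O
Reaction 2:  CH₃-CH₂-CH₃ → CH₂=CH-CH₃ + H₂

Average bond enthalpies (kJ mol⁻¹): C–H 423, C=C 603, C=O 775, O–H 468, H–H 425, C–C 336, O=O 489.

Reaction 1, by 2047 kJ

Reaction 1:
  Bonds broken (reactants):
    C–C: 2 × 336 = 672
    C–H: 8 × 423 = 3384
    C=O: 2 × 775 = 1550
    O=O: 5 × 489 = 2445
    Σ(broken) = 8051 kJ
  Bonds formed (products):
    C=O: 8 × 775 = 6200
    O–H: 8 × 468 = 3744
    Σ(formed) = 9944 kJ
  ΔH_1 = 8051 − 9944 = −1893 kJ
Reaction 2:
  Bonds broken (reactants):
    C–C: 2 × 336 = 672
    C–H: 8 × 423 = 3384
    Σ(broken) = 4056 kJ
  Bonds formed (products):
    C–C: 1 × 336 = 336
    C–H: 6 × 423 = 2538
    C=C: 1 × 603 = 603
    H–H: 1 × 425 = 425
    Σ(formed) = 3902 kJ
  ΔH_2 = 4056 − 3902 = +154 kJ
ΔH_1 − ΔH_2 = −2047 kJ, so reaction 1 has the more negative ΔH; |ΔH_1 − ΔH_2| = 2047 kJ.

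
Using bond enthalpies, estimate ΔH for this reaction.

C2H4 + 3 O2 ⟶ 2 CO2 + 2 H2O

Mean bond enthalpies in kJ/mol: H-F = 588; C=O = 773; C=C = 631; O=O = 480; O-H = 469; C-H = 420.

Bonds broken (reactants):
  C-H: 4 × 420 = 1680
  C=C: 1 × 631 = 631
  O=O: 3 × 480 = 1440
  Σ(broken) = 3751 kJ
Bonds formed (products):
  C=O: 4 × 773 = 3092
  O-H: 4 × 469 = 1876
  Σ(formed) = 4968 kJ
ΔH = Σ(broken) − Σ(formed) = 3751 − 4968 = −1217 kJ

ΔH ≈ −1217 kJ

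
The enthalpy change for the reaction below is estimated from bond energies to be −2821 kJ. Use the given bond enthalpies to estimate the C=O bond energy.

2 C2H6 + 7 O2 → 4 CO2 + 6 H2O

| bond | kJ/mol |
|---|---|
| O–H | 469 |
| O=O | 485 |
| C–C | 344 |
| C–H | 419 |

D(C=O) ≈ 788 kJ/mol

Let D be the C=O bond energy.
Σ(broken) = 2×344 + 12×419 + 7×485 = 9111
Σ(formed) = 8×D + 12×469 = 5628 + 8D
ΔH = Σ(broken) − Σ(formed) = (9111) − (5628 + 8D) = +3483 − 8D
Setting this equal to −2821 kJ gives 8D = 6304, so D = 788 kJ/mol.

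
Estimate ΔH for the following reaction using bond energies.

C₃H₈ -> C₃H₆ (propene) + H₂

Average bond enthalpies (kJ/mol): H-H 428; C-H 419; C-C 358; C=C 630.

ΔH ≈ +138 kJ

Bonds broken (reactants):
  C-C: 2 × 358 = 716
  C-H: 8 × 419 = 3352
  Σ(broken) = 4068 kJ
Bonds formed (products):
  C-C: 1 × 358 = 358
  C-H: 6 × 419 = 2514
  C=C: 1 × 630 = 630
  H-H: 1 × 428 = 428
  Σ(formed) = 3930 kJ
ΔH = Σ(broken) − Σ(formed) = 4068 − 3930 = +138 kJ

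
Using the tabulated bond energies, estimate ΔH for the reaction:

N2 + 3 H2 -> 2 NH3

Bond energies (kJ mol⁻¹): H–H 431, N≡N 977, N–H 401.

Bonds broken (reactants):
  H–H: 3 × 431 = 1293
  N≡N: 1 × 977 = 977
  Σ(broken) = 2270 kJ
Bonds formed (products):
  N–H: 6 × 401 = 2406
  Σ(formed) = 2406 kJ
ΔH = Σ(broken) − Σ(formed) = 2270 − 2406 = −136 kJ

ΔH ≈ −136 kJ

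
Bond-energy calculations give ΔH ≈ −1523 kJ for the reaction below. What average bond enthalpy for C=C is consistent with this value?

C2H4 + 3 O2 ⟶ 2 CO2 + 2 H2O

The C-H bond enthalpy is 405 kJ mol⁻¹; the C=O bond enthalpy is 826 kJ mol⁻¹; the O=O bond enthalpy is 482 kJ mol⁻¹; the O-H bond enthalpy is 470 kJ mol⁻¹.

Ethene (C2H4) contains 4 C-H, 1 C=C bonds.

D(C=C) ≈ 595 kJ/mol

Let D be the C=C bond energy.
Σ(broken) = 4×405 + 1×D + 3×482 = 3066 + D
Σ(formed) = 4×826 + 4×470 = 5184
ΔH = Σ(broken) − Σ(formed) = (3066 + D) − (5184) = −2118 + D
Setting this equal to −1523 kJ gives D = 595 kJ/mol.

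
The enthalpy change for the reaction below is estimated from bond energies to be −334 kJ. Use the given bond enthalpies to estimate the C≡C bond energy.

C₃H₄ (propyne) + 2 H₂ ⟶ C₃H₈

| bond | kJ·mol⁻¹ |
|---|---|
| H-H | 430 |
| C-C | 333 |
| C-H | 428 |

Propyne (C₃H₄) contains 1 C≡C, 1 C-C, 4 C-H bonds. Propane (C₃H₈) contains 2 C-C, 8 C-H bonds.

Let D be the C≡C bond energy.
Σ(broken) = 1×D + 1×333 + 4×428 + 2×430 = 2905 + D
Σ(formed) = 2×333 + 8×428 = 4090
ΔH = Σ(broken) − Σ(formed) = (2905 + D) − (4090) = −1185 + D
Setting this equal to −334 kJ gives D = 851 kJ/mol.

D(C≡C) ≈ 851 kJ/mol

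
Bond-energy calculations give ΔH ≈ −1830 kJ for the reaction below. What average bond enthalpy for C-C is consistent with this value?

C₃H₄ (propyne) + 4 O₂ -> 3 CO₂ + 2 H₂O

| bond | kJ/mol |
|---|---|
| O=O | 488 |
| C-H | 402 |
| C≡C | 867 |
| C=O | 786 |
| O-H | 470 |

Let D be the C-C bond energy.
Σ(broken) = 1×867 + 1×D + 4×402 + 4×488 = 4427 + D
Σ(formed) = 6×786 + 4×470 = 6596
ΔH = Σ(broken) − Σ(formed) = (4427 + D) − (6596) = −2169 + D
Setting this equal to −1830 kJ gives D = 339 kJ/mol.

D(C-C) ≈ 339 kJ/mol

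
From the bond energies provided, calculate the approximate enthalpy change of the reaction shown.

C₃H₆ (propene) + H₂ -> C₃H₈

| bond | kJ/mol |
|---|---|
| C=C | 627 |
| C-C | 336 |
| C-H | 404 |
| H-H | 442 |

ΔH ≈ −75 kJ

Bonds broken (reactants):
  C-C: 1 × 336 = 336
  C-H: 6 × 404 = 2424
  C=C: 1 × 627 = 627
  H-H: 1 × 442 = 442
  Σ(broken) = 3829 kJ
Bonds formed (products):
  C-C: 2 × 336 = 672
  C-H: 8 × 404 = 3232
  Σ(formed) = 3904 kJ
ΔH = Σ(broken) − Σ(formed) = 3829 − 3904 = −75 kJ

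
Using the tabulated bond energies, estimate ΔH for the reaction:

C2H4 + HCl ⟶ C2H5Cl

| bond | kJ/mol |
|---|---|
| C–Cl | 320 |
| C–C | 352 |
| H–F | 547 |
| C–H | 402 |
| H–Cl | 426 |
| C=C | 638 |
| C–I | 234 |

ΔH ≈ −10 kJ

Bonds broken (reactants):
  C–H: 4 × 402 = 1608
  C=C: 1 × 638 = 638
  H–Cl: 1 × 426 = 426
  Σ(broken) = 2672 kJ
Bonds formed (products):
  C–C: 1 × 352 = 352
  C–Cl: 1 × 320 = 320
  C–H: 5 × 402 = 2010
  Σ(formed) = 2682 kJ
ΔH = Σ(broken) − Σ(formed) = 2672 − 2682 = −10 kJ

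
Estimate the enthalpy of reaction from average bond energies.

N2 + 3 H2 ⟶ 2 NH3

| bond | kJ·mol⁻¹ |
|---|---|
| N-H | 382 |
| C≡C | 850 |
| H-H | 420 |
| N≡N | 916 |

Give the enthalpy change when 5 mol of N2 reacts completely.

Bonds broken (reactants):
  H-H: 3 × 420 = 1260
  N≡N: 1 × 916 = 916
  Σ(broken) = 2176 kJ
Bonds formed (products):
  N-H: 6 × 382 = 2292
  Σ(formed) = 2292 kJ
ΔH = Σ(broken) − Σ(formed) = 2176 − 2292 = −116 kJ
For 5× the reaction as written: 5 × (−116) = −580 kJ

ΔH = −580 kJ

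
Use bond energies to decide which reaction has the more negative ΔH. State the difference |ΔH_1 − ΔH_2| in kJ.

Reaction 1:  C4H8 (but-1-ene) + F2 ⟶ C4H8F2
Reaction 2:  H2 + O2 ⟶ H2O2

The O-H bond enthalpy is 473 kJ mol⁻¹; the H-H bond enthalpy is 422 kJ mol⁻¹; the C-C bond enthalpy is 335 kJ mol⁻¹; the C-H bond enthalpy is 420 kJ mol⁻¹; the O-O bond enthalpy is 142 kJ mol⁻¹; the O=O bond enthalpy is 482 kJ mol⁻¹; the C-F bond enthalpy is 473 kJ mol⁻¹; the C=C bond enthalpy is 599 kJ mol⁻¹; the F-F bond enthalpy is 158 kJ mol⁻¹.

Reaction 1, by 340 kJ

Reaction 1:
  Bonds broken (reactants):
    C-C: 2 × 335 = 670
    C-H: 8 × 420 = 3360
    C=C: 1 × 599 = 599
    F-F: 1 × 158 = 158
    Σ(broken) = 4787 kJ
  Bonds formed (products):
    C-C: 3 × 335 = 1005
    C-F: 2 × 473 = 946
    C-H: 8 × 420 = 3360
    Σ(formed) = 5311 kJ
  ΔH_1 = 4787 − 5311 = −524 kJ
Reaction 2:
  Bonds broken (reactants):
    H-H: 1 × 422 = 422
    O=O: 1 × 482 = 482
    Σ(broken) = 904 kJ
  Bonds formed (products):
    O-H: 2 × 473 = 946
    O-O: 1 × 142 = 142
    Σ(formed) = 1088 kJ
  ΔH_2 = 904 − 1088 = −184 kJ
ΔH_1 − ΔH_2 = −340 kJ, so reaction 1 has the more negative ΔH; |ΔH_1 − ΔH_2| = 340 kJ.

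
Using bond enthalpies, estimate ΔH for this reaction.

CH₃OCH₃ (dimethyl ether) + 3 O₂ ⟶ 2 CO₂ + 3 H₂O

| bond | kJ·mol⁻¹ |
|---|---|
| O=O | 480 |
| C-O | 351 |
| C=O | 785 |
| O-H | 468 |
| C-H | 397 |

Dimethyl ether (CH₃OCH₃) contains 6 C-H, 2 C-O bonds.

ΔH ≈ −1424 kJ

Bonds broken (reactants):
  C-H: 6 × 397 = 2382
  C-O: 2 × 351 = 702
  O=O: 3 × 480 = 1440
  Σ(broken) = 4524 kJ
Bonds formed (products):
  C=O: 4 × 785 = 3140
  O-H: 6 × 468 = 2808
  Σ(formed) = 5948 kJ
ΔH = Σ(broken) − Σ(formed) = 4524 − 5948 = −1424 kJ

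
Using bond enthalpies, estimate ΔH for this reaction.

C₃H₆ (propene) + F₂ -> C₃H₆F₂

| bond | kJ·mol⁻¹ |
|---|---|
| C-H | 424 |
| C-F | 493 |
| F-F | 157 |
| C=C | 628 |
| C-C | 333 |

ΔH ≈ −534 kJ

Bonds broken (reactants):
  C-C: 1 × 333 = 333
  C-H: 6 × 424 = 2544
  C=C: 1 × 628 = 628
  F-F: 1 × 157 = 157
  Σ(broken) = 3662 kJ
Bonds formed (products):
  C-C: 2 × 333 = 666
  C-F: 2 × 493 = 986
  C-H: 6 × 424 = 2544
  Σ(formed) = 4196 kJ
ΔH = Σ(broken) − Σ(formed) = 3662 − 4196 = −534 kJ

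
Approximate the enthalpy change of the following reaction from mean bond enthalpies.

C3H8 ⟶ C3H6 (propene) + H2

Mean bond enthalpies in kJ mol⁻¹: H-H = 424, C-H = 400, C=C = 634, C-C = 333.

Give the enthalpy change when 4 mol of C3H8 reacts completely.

ΔH = +300 kJ

Bonds broken (reactants):
  C-C: 2 × 333 = 666
  C-H: 8 × 400 = 3200
  Σ(broken) = 3866 kJ
Bonds formed (products):
  C-C: 1 × 333 = 333
  C-H: 6 × 400 = 2400
  C=C: 1 × 634 = 634
  H-H: 1 × 424 = 424
  Σ(formed) = 3791 kJ
ΔH = Σ(broken) − Σ(formed) = 3866 − 3791 = +75 kJ
For 4× the reaction as written: 4 × (+75) = +300 kJ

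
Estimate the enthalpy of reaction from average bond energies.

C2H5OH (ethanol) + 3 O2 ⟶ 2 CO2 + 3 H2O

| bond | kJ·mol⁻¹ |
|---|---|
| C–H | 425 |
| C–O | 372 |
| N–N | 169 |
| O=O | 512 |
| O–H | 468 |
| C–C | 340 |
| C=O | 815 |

ΔH ≈ −1227 kJ

Bonds broken (reactants):
  C–C: 1 × 340 = 340
  C–H: 5 × 425 = 2125
  C–O: 1 × 372 = 372
  O–H: 1 × 468 = 468
  O=O: 3 × 512 = 1536
  Σ(broken) = 4841 kJ
Bonds formed (products):
  C=O: 4 × 815 = 3260
  O–H: 6 × 468 = 2808
  Σ(formed) = 6068 kJ
ΔH = Σ(broken) − Σ(formed) = 4841 − 6068 = −1227 kJ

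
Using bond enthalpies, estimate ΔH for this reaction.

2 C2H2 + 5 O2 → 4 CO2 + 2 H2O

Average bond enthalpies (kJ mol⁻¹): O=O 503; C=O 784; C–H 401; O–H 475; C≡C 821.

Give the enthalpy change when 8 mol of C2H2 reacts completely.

Bonds broken (reactants):
  C≡C: 2 × 821 = 1642
  C–H: 4 × 401 = 1604
  O=O: 5 × 503 = 2515
  Σ(broken) = 5761 kJ
Bonds formed (products):
  C=O: 8 × 784 = 6272
  O–H: 4 × 475 = 1900
  Σ(formed) = 8172 kJ
ΔH = Σ(broken) − Σ(formed) = 5761 − 8172 = −2411 kJ
For 4× the reaction as written: 4 × (−2411) = −9644 kJ

ΔH = −9644 kJ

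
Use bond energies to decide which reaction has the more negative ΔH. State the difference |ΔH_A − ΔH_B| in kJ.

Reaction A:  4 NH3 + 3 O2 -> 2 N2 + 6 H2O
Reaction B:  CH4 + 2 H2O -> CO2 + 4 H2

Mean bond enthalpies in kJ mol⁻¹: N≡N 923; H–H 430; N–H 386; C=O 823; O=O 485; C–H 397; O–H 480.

Reaction A:
  Bonds broken (reactants):
    N–H: 12 × 386 = 4632
    O=O: 3 × 485 = 1455
    Σ(broken) = 6087 kJ
  Bonds formed (products):
    N≡N: 2 × 923 = 1846
    O–H: 12 × 480 = 5760
    Σ(formed) = 7606 kJ
  ΔH_A = 6087 − 7606 = −1519 kJ
Reaction B:
  Bonds broken (reactants):
    C–H: 4 × 397 = 1588
    O–H: 4 × 480 = 1920
    Σ(broken) = 3508 kJ
  Bonds formed (products):
    C=O: 2 × 823 = 1646
    H–H: 4 × 430 = 1720
    Σ(formed) = 3366 kJ
  ΔH_B = 3508 − 3366 = +142 kJ
ΔH_A − ΔH_B = −1661 kJ, so reaction A has the more negative ΔH; |ΔH_A − ΔH_B| = 1661 kJ.

Reaction A, by 1661 kJ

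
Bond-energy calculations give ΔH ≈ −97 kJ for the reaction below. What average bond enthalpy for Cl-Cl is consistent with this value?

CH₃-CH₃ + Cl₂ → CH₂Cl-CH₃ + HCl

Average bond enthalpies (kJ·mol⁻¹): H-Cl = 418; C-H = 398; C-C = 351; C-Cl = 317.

Let D be the Cl-Cl bond energy.
Σ(broken) = 1×351 + 6×398 + 1×D = 2739 + D
Σ(formed) = 1×351 + 1×317 + 5×398 + 1×418 = 3076
ΔH = Σ(broken) − Σ(formed) = (2739 + D) − (3076) = −337 + D
Setting this equal to −97 kJ gives D = 240 kJ/mol.

D(Cl-Cl) ≈ 240 kJ/mol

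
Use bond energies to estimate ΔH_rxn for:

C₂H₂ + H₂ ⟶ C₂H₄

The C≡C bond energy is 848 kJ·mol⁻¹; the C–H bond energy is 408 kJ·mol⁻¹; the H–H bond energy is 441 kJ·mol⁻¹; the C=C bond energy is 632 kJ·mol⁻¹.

ΔH ≈ −159 kJ

Bonds broken (reactants):
  C≡C: 1 × 848 = 848
  C–H: 2 × 408 = 816
  H–H: 1 × 441 = 441
  Σ(broken) = 2105 kJ
Bonds formed (products):
  C–H: 4 × 408 = 1632
  C=C: 1 × 632 = 632
  Σ(formed) = 2264 kJ
ΔH = Σ(broken) − Σ(formed) = 2105 − 2264 = −159 kJ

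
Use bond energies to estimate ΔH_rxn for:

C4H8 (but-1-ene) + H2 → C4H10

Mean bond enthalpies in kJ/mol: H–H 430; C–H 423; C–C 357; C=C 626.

ΔH ≈ −147 kJ

Bonds broken (reactants):
  C–C: 2 × 357 = 714
  C–H: 8 × 423 = 3384
  C=C: 1 × 626 = 626
  H–H: 1 × 430 = 430
  Σ(broken) = 5154 kJ
Bonds formed (products):
  C–C: 3 × 357 = 1071
  C–H: 10 × 423 = 4230
  Σ(formed) = 5301 kJ
ΔH = Σ(broken) − Σ(formed) = 5154 − 5301 = −147 kJ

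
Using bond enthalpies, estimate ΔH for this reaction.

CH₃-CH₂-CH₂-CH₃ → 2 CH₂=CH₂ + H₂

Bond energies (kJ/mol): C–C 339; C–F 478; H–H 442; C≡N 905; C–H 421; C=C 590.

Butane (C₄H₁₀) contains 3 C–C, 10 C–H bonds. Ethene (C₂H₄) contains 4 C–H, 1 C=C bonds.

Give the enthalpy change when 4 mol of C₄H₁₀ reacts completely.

Bonds broken (reactants):
  C–C: 3 × 339 = 1017
  C–H: 10 × 421 = 4210
  Σ(broken) = 5227 kJ
Bonds formed (products):
  C–H: 8 × 421 = 3368
  C=C: 2 × 590 = 1180
  H–H: 1 × 442 = 442
  Σ(formed) = 4990 kJ
ΔH = Σ(broken) − Σ(formed) = 5227 − 4990 = +237 kJ
For 4× the reaction as written: 4 × (+237) = +948 kJ

ΔH = +948 kJ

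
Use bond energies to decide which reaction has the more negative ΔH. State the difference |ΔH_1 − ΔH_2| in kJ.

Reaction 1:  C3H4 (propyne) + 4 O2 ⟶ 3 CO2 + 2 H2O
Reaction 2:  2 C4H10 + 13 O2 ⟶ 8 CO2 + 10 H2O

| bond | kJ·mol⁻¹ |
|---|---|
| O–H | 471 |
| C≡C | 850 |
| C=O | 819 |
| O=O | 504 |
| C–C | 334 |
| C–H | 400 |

Reaction 1:
  Bonds broken (reactants):
    C≡C: 1 × 850 = 850
    C–C: 1 × 334 = 334
    C–H: 4 × 400 = 1600
    O=O: 4 × 504 = 2016
    Σ(broken) = 4800 kJ
  Bonds formed (products):
    C=O: 6 × 819 = 4914
    O–H: 4 × 471 = 1884
    Σ(formed) = 6798 kJ
  ΔH_1 = 4800 − 6798 = −1998 kJ
Reaction 2:
  Bonds broken (reactants):
    C–C: 6 × 334 = 2004
    C–H: 20 × 400 = 8000
    O=O: 13 × 504 = 6552
    Σ(broken) = 16556 kJ
  Bonds formed (products):
    C=O: 16 × 819 = 13104
    O–H: 20 × 471 = 9420
    Σ(formed) = 22524 kJ
  ΔH_2 = 16556 − 22524 = −5968 kJ
ΔH_1 − ΔH_2 = +3970 kJ, so reaction 2 has the more negative ΔH; |ΔH_1 − ΔH_2| = 3970 kJ.

Reaction 2, by 3970 kJ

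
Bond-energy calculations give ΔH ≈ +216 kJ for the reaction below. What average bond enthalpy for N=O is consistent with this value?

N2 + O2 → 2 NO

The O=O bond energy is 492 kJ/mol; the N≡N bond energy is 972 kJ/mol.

D(N=O) ≈ 624 kJ/mol

Let D be the N=O bond energy.
Σ(broken) = 1×972 + 1×492 = 1464
Σ(formed) = 2×D = 2D
ΔH = Σ(broken) − Σ(formed) = (1464) − (2D) = +1464 − 2D
Setting this equal to +216 kJ gives 2D = 1248, so D = 624 kJ/mol.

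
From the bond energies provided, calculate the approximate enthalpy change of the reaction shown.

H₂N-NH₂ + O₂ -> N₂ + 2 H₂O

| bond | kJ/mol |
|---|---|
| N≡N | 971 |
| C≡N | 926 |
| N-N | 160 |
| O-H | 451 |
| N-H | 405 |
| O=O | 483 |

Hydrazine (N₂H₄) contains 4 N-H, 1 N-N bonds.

ΔH ≈ −512 kJ

Bonds broken (reactants):
  N-H: 4 × 405 = 1620
  N-N: 1 × 160 = 160
  O=O: 1 × 483 = 483
  Σ(broken) = 2263 kJ
Bonds formed (products):
  N≡N: 1 × 971 = 971
  O-H: 4 × 451 = 1804
  Σ(formed) = 2775 kJ
ΔH = Σ(broken) − Σ(formed) = 2263 − 2775 = −512 kJ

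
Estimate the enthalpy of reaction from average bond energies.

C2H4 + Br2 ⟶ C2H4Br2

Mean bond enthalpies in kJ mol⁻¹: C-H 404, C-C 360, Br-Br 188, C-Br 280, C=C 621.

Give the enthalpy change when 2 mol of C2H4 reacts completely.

ΔH = −222 kJ

Bonds broken (reactants):
  Br-Br: 1 × 188 = 188
  C-H: 4 × 404 = 1616
  C=C: 1 × 621 = 621
  Σ(broken) = 2425 kJ
Bonds formed (products):
  C-Br: 2 × 280 = 560
  C-C: 1 × 360 = 360
  C-H: 4 × 404 = 1616
  Σ(formed) = 2536 kJ
ΔH = Σ(broken) − Σ(formed) = 2425 − 2536 = −111 kJ
For 2× the reaction as written: 2 × (−111) = −222 kJ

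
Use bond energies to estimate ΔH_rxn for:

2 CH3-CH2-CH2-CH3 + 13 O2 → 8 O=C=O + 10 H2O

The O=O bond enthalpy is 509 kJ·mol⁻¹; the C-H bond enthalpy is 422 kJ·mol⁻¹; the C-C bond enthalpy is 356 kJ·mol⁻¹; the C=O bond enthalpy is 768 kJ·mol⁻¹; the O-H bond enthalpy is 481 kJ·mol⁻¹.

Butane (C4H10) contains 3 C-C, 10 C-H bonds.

Bonds broken (reactants):
  C-C: 6 × 356 = 2136
  C-H: 20 × 422 = 8440
  O=O: 13 × 509 = 6617
  Σ(broken) = 17193 kJ
Bonds formed (products):
  C=O: 16 × 768 = 12288
  O-H: 20 × 481 = 9620
  Σ(formed) = 21908 kJ
ΔH = Σ(broken) − Σ(formed) = 17193 − 21908 = −4715 kJ

ΔH ≈ −4715 kJ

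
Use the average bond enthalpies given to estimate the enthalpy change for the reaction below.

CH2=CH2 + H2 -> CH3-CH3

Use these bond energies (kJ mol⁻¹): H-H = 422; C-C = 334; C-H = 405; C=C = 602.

ΔH ≈ −120 kJ

Bonds broken (reactants):
  C-H: 4 × 405 = 1620
  C=C: 1 × 602 = 602
  H-H: 1 × 422 = 422
  Σ(broken) = 2644 kJ
Bonds formed (products):
  C-C: 1 × 334 = 334
  C-H: 6 × 405 = 2430
  Σ(formed) = 2764 kJ
ΔH = Σ(broken) − Σ(formed) = 2644 − 2764 = −120 kJ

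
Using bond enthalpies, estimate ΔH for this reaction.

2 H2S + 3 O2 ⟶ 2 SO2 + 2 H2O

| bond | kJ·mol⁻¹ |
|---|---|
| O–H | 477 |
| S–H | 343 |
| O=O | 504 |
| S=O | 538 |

ΔH ≈ −1176 kJ

Bonds broken (reactants):
  O=O: 3 × 504 = 1512
  S–H: 4 × 343 = 1372
  Σ(broken) = 2884 kJ
Bonds formed (products):
  O–H: 4 × 477 = 1908
  S=O: 4 × 538 = 2152
  Σ(formed) = 4060 kJ
ΔH = Σ(broken) − Σ(formed) = 2884 − 4060 = −1176 kJ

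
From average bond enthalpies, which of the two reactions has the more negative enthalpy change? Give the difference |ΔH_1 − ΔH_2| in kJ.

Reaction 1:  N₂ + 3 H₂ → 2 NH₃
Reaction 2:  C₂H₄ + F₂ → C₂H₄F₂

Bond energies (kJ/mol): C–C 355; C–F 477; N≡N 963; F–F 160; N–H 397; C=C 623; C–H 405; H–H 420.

Reaction 1:
  Bonds broken (reactants):
    H–H: 3 × 420 = 1260
    N≡N: 1 × 963 = 963
    Σ(broken) = 2223 kJ
  Bonds formed (products):
    N–H: 6 × 397 = 2382
    Σ(formed) = 2382 kJ
  ΔH_1 = 2223 − 2382 = −159 kJ
Reaction 2:
  Bonds broken (reactants):
    C–H: 4 × 405 = 1620
    C=C: 1 × 623 = 623
    F–F: 1 × 160 = 160
    Σ(broken) = 2403 kJ
  Bonds formed (products):
    C–C: 1 × 355 = 355
    C–F: 2 × 477 = 954
    C–H: 4 × 405 = 1620
    Σ(formed) = 2929 kJ
  ΔH_2 = 2403 − 2929 = −526 kJ
ΔH_1 − ΔH_2 = +367 kJ, so reaction 2 has the more negative ΔH; |ΔH_1 − ΔH_2| = 367 kJ.

Reaction 2, by 367 kJ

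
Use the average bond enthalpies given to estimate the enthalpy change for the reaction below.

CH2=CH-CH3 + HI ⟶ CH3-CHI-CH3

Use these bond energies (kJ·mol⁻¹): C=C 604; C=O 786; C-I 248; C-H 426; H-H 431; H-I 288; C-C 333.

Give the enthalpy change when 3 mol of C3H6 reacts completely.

Bonds broken (reactants):
  C-C: 1 × 333 = 333
  C-H: 6 × 426 = 2556
  C=C: 1 × 604 = 604
  H-I: 1 × 288 = 288
  Σ(broken) = 3781 kJ
Bonds formed (products):
  C-C: 2 × 333 = 666
  C-H: 7 × 426 = 2982
  C-I: 1 × 248 = 248
  Σ(formed) = 3896 kJ
ΔH = Σ(broken) − Σ(formed) = 3781 − 3896 = −115 kJ
For 3× the reaction as written: 3 × (−115) = −345 kJ

ΔH = −345 kJ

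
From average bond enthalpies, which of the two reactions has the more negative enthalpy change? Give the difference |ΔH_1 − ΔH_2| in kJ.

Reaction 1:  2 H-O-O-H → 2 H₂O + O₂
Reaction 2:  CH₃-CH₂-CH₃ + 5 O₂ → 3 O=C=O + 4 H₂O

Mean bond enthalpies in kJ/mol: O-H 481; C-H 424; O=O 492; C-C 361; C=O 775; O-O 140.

Reaction 2, by 1712 kJ

Reaction 1:
  Bonds broken (reactants):
    O-H: 4 × 481 = 1924
    O-O: 2 × 140 = 280
    Σ(broken) = 2204 kJ
  Bonds formed (products):
    O-H: 4 × 481 = 1924
    O=O: 1 × 492 = 492
    Σ(formed) = 2416 kJ
  ΔH_1 = 2204 − 2416 = −212 kJ
Reaction 2:
  Bonds broken (reactants):
    C-C: 2 × 361 = 722
    C-H: 8 × 424 = 3392
    O=O: 5 × 492 = 2460
    Σ(broken) = 6574 kJ
  Bonds formed (products):
    C=O: 6 × 775 = 4650
    O-H: 8 × 481 = 3848
    Σ(formed) = 8498 kJ
  ΔH_2 = 6574 − 8498 = −1924 kJ
ΔH_1 − ΔH_2 = +1712 kJ, so reaction 2 has the more negative ΔH; |ΔH_1 − ΔH_2| = 1712 kJ.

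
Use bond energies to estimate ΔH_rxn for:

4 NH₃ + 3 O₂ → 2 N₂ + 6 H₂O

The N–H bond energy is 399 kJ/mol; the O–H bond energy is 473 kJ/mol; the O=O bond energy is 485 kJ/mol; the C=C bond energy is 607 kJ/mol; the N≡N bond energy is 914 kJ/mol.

ΔH ≈ −1261 kJ

Bonds broken (reactants):
  N–H: 12 × 399 = 4788
  O=O: 3 × 485 = 1455
  Σ(broken) = 6243 kJ
Bonds formed (products):
  N≡N: 2 × 914 = 1828
  O–H: 12 × 473 = 5676
  Σ(formed) = 7504 kJ
ΔH = Σ(broken) − Σ(formed) = 6243 − 7504 = −1261 kJ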